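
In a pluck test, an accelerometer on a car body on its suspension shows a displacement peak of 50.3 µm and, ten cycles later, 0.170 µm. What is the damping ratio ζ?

Logarithmic decrement δ = (1/n)·ln(x₀/x_n) = (1/10)·ln(50.3/0.170) = (1/10)·ln(295.9) = 0.5690.
ζ = δ/√(4π² + δ²) = 0.5690/√(39.48 + 0.324) = 0.5690/6.309 = 0.09019.

0.0902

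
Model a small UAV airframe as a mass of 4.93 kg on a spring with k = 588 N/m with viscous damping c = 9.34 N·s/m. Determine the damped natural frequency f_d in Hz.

ω_n = √(k/m) = √(588.0/4.93) = 10.92 rad/s.
Critical damping c_c = 2√(k·m) = 2√(588.0 × 4.93) = 107.7 N·s/m, so ζ = c/c_c = 9.34/107.7 = 0.08674.
ω_d = ω_n√(1 − ζ²) = 10.92 × √(1 − 0.00752) = 10.88 rad/s.
f_d = ω_d/(2π) = 1.732 Hz.

1.73 Hz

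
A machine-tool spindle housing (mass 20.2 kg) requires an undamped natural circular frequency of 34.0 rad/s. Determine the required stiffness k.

23400 N/m

k = m·ω_n² = 20.2 × 34.00² = 20.2 × 1156 = 23350 N/m.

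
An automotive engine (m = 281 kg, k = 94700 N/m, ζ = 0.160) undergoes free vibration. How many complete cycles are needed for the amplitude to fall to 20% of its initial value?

2 cycles

Logarithmic decrement δ = 2πζ/√(1 − ζ²) = 2π × 0.1600/√(1 − 0.0256) = 1.018.
x_n/x₀ = e^(−nδ) ≤ 0.2; take ln: n ≥ ln(1/0.2)/δ = 1.609/1.018 = 1.580.
So 2 complete cycles are required.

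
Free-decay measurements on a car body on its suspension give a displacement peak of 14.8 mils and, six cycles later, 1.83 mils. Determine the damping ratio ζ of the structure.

0.0554

Logarithmic decrement δ = (1/n)·ln(x₀/x_n) = (1/6)·ln(14.8/1.83) = (1/6)·ln(8.087) = 0.3484.
ζ = δ/√(4π² + δ²) = 0.3484/√(39.48 + 0.121) = 0.3484/6.293 = 0.05536.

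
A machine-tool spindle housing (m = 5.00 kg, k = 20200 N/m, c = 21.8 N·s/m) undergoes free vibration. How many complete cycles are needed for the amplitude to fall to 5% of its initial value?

14 cycles

ζ = c/(2√(km)) = 21.8/(2√(20200 × 5.00)) = 21.8/635.6 = 0.03430.
Logarithmic decrement δ = 2πζ/√(1 − ζ²) = 2π × 0.03430/√(1 − 0.00118) = 0.2156.
x_n/x₀ = e^(−nδ) ≤ 0.05; take ln: n ≥ ln(1/0.05)/δ = 2.996/0.2156 = 13.89.
So 14 complete cycles are required.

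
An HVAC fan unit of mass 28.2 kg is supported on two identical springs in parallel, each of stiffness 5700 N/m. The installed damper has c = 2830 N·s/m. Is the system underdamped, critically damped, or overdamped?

Parallel springs add: k_eq = 2 × 5700 = 11400 N/m.
c_c = 2√(k_eq·m) = 1134 N·s/m; ζ = c/c_c = 2830/1134 = 2.50.
Since ζ > 1 the system is overdamped.

overdamped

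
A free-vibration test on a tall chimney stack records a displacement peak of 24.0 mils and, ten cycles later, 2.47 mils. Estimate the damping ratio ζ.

Logarithmic decrement δ = (1/n)·ln(x₀/x_n) = (1/10)·ln(24.0/2.47) = (1/10)·ln(9.717) = 0.2274.
ζ = δ/√(4π² + δ²) = 0.2274/√(39.48 + 0.0517) = 0.2274/6.287 = 0.03617.

0.0362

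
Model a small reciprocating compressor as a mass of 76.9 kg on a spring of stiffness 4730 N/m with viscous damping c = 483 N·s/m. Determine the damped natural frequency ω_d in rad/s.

ω_n = √(k/m) = √(4730/76.9) = 7.843 rad/s.
Critical damping c_c = 2√(k·m) = 2√(4730 × 76.9) = 1206 N·s/m, so ζ = c/c_c = 483/1206 = 0.4004.
ω_d = ω_n√(1 − ζ²) = 7.843 × √(1 − 0.160) = 7.187 rad/s.

7.19 rad/s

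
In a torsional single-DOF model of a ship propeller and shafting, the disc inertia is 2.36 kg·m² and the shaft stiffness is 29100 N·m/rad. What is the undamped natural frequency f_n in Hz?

ω_n = √(k_t/J) = √(29100/2.36) = √12330 = 111.0 rad/s.
f_n = ω_n/(2π) = 111.0/6.283 = 17.67 Hz.

17.7 Hz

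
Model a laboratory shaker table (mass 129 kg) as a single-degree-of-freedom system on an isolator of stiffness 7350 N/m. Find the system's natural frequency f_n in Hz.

1.20 Hz

ω_n = √(k/m) = √(7350/129) = √56.98 = 7.548 rad/s.
f_n = ω_n/(2π) = 7.548/6.283 = 1.201 Hz.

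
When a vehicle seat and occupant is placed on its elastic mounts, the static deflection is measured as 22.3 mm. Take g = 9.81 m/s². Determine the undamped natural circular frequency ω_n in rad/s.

21.0 rad/s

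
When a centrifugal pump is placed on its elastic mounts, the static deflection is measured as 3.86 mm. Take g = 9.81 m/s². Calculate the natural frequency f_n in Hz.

ω_n = √(g/δ_st) = √(9.81/0.00386) = √2541 = 50.41 rad/s.
f_n = ω_n/(2π) = 50.41/6.283 = 8.023 Hz.

8.02 Hz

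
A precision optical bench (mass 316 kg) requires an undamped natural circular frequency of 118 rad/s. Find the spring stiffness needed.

4400000 N/m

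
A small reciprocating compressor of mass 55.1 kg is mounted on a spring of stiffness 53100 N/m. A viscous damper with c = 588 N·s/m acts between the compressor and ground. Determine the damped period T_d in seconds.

0.205 s

ω_n = √(k/m) = √(53100/55.1) = 31.04 rad/s.
Critical damping c_c = 2√(k·m) = 2√(53100 × 55.1) = 3421 N·s/m, so ζ = c/c_c = 588/3421 = 0.1719.
ω_d = ω_n√(1 − ζ²) = 31.04 × √(1 − 0.0295) = 30.58 rad/s.
T_d = 2π/ω_d = 0.2055 s.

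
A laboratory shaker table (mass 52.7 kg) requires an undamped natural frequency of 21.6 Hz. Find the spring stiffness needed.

971000 N/m

ω_n = 2πf_n = 2π × 21.6 = 135.7 rad/s.
k = m·ω_n² = 52.7 × 135.7² = 52.7 × 18420 = 970700 N/m.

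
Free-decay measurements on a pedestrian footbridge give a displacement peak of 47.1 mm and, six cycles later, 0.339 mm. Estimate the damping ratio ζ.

0.130

Logarithmic decrement δ = (1/n)·ln(x₀/x_n) = (1/6)·ln(47.1/0.339) = (1/6)·ln(138.9) = 0.8223.
ζ = δ/√(4π² + δ²) = 0.8223/√(39.48 + 0.676) = 0.8223/6.337 = 0.1298.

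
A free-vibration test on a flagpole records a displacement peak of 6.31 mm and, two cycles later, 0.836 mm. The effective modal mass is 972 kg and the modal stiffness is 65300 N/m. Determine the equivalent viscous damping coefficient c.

Logarithmic decrement δ = (1/n)·ln(x₀/x_n) = (1/2)·ln(6.31/0.836) = (1/2)·ln(7.548) = 1.011.
ζ = δ/√(4π² + δ²) = 1.011/√(39.48 + 1.02) = 1.011/6.364 = 0.1588.
c = ζ · 2√(km) = 0.1588 × 2√(65300 × 972) = 0.1588 × 15930 = 2530 N·s/m.

2530 N·s/m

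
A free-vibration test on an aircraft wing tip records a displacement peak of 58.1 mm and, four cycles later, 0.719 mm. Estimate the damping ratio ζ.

Logarithmic decrement δ = (1/n)·ln(x₀/x_n) = (1/4)·ln(58.1/0.719) = (1/4)·ln(80.81) = 1.098.
ζ = δ/√(4π² + δ²) = 1.098/√(39.48 + 1.21) = 1.098/6.378 = 0.1721.

0.172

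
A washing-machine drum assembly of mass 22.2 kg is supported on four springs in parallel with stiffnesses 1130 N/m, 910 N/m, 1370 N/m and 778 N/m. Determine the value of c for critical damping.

Parallel springs add: k_eq = 1130 + 910 + 1370 + 778 = 4188 N/m.
c_c = 2√(k_eq·m) = 2√(4188 × 22.2) = 2 × 304.9 = 609.8 N·s/m.

610 N·s/m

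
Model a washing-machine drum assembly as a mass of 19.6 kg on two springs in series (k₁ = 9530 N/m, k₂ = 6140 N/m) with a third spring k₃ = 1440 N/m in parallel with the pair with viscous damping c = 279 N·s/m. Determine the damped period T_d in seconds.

Series pair: k_s = k₁k₂/(k₁+k₂) = (9530)(6140)/(9530 + 6140) = 3734 N/m. In parallel with k₃: k_eq = 3734 + 1440 = 5174 N/m.
ω_n = √(k_eq/m) = √(5174/19.6) = 16.25 rad/s.
Critical damping c_c = 2√(k_eq·m) = 2√(5174 × 19.6) = 636.9 N·s/m, so ζ = c/c_c = 279/636.9 = 0.4381.
ω_d = ω_n√(1 − ζ²) = 16.25 × √(1 − 0.192) = 14.61 rad/s.
T_d = 2π/ω_d = 0.4302 s.

0.430 s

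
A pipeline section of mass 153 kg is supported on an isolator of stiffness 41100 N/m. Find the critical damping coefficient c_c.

5020 N·s/m

c_c = 2√(k·m) = 2√(41100 × 153) = 2 × 2508 = 5015 N·s/m.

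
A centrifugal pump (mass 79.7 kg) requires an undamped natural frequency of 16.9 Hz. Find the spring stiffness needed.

899000 N/m

ω_n = 2πf_n = 2π × 16.9 = 106.2 rad/s.
k = m·ω_n² = 79.7 × 106.2² = 79.7 × 11280 = 898700 N/m.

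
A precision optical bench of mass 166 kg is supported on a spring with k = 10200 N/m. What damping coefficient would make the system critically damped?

c_c = 2√(k·m) = 2√(10200 × 166) = 2 × 1301 = 2602 N·s/m.

2600 N·s/m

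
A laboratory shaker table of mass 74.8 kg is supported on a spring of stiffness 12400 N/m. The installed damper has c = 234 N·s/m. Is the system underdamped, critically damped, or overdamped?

c_c = 2√(k·m) = 1926 N·s/m; ζ = c/c_c = 234/1926 = 0.121.
Since ζ < 1 the system is underdamped.

underdamped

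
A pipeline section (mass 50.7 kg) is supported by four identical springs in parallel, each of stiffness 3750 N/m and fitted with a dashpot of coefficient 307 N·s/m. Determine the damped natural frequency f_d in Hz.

Parallel springs add: k_eq = 4 × 3750 = 15000 N/m.
ω_n = √(k_eq/m) = √(15000/50.7) = 17.20 rad/s.
Critical damping c_c = 2√(k_eq·m) = 2√(15000 × 50.7) = 1744 N·s/m, so ζ = c/c_c = 307/1744 = 0.1760.
ω_d = ω_n√(1 − ζ²) = 17.20 × √(1 − 0.0310) = 16.93 rad/s.
f_d = ω_d/(2π) = 2.695 Hz.

2.69 Hz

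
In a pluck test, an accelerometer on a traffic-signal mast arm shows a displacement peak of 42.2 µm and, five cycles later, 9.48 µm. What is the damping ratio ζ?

Logarithmic decrement δ = (1/n)·ln(x₀/x_n) = (1/5)·ln(42.2/9.48) = (1/5)·ln(4.451) = 0.2986.
ζ = δ/√(4π² + δ²) = 0.2986/√(39.48 + 0.0892) = 0.2986/6.290 = 0.04748.

0.0475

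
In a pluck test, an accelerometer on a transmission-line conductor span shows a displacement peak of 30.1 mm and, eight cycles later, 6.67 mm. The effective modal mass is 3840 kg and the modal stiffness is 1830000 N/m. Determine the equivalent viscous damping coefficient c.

5020 N·s/m

Logarithmic decrement δ = (1/n)·ln(x₀/x_n) = (1/8)·ln(30.1/6.67) = (1/8)·ln(4.513) = 0.1884.
ζ = δ/√(4π² + δ²) = 0.1884/√(39.48 + 0.0355) = 0.1884/6.286 = 0.02997.
c = ζ · 2√(km) = 0.02997 × 2√(1830000 × 3840) = 0.02997 × 167700 = 5024 N·s/m.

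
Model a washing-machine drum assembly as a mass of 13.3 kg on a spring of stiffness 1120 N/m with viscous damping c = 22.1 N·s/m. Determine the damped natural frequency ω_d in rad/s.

ω_n = √(k/m) = √(1120/13.3) = 9.177 rad/s.
Critical damping c_c = 2√(k·m) = 2√(1120 × 13.3) = 244.1 N·s/m, so ζ = c/c_c = 22.1/244.1 = 0.09054.
ω_d = ω_n√(1 − ζ²) = 9.177 × √(1 − 0.00820) = 9.139 rad/s.

9.14 rad/s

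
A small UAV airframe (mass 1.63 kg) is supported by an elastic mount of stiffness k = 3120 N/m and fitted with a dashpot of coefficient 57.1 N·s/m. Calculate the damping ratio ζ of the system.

ω_n = √(k/m) = √(3120/1.63) = 43.75 rad/s.
Critical damping c_c = 2√(k·m) = 2√(3120 × 1.63) = 142.6 N·s/m, so ζ = c/c_c = 57.1/142.6 = 0.4003.

0.400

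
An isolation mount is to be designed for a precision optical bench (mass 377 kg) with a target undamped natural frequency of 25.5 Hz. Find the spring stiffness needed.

ω_n = 2πf_n = 2π × 25.5 = 160.2 rad/s.
k = m·ω_n² = 377 × 160.2² = 377 × 25670 = 9678000 N/m.

9680000 N/m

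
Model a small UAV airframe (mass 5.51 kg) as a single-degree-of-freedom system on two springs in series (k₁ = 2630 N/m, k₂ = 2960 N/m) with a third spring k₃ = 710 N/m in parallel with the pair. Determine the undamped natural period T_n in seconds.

0.322 s

Series pair: k_s = k₁k₂/(k₁+k₂) = (2630)(2960)/(2630 + 2960) = 1393 N/m. In parallel with k₃: k_eq = 1393 + 710 = 2103 N/m.
ω_n = √(k_eq/m) = √(2103/5.51) = √381.6 = 19.53 rad/s.
T_n = 2π/ω_n = 6.283/19.53 = 0.3216 s.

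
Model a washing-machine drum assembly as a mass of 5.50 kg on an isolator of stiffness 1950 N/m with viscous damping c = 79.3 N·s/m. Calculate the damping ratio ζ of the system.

0.383

ω_n = √(k/m) = √(1950/5.50) = 18.83 rad/s.
Critical damping c_c = 2√(k·m) = 2√(1950 × 5.50) = 207.1 N·s/m, so ζ = c/c_c = 79.3/207.1 = 0.3829.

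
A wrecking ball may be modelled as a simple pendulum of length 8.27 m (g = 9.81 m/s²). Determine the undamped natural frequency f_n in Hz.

For a simple pendulum ω_n = √(g/L) = √(9.81/8.27) = √1.186 = 1.089 rad/s.
f_n = ω_n/(2π) = 1.089/6.283 = 0.1733 Hz.

0.173 Hz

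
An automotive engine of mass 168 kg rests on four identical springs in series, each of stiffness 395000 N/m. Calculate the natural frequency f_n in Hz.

Series springs: 1/k_eq = 4/395000, so k_eq = 395000/4 = 98750 N/m.
ω_n = √(k_eq/m) = √(98750/168) = √587.8 = 24.24 rad/s.
f_n = ω_n/(2π) = 24.24/6.283 = 3.859 Hz.

3.86 Hz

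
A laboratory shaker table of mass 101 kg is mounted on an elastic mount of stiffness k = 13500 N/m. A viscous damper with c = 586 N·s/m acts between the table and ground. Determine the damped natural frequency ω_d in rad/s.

ω_n = √(k/m) = √(13500/101) = 11.56 rad/s.
Critical damping c_c = 2√(k·m) = 2√(13500 × 101) = 2335 N·s/m, so ζ = c/c_c = 586/2335 = 0.2509.
ω_d = ω_n√(1 − ζ²) = 11.56 × √(1 − 0.0630) = 11.19 rad/s.

11.2 rad/s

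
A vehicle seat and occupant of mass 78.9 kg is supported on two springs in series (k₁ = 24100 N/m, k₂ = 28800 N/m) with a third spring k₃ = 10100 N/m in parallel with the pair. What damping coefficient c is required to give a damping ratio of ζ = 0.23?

Series pair: k_s = k₁k₂/(k₁+k₂) = (24100)(28800)/(24100 + 28800) = 13120 N/m. In parallel with k₃: k_eq = 13120 + 10100 = 23220 N/m.
c_c = 2√(k_eq·m) = 2√(23220 × 78.9) = 2707 N·s/m.
c = ζ·c_c = 0.23 × 2707 = 622.6 N·s/m.

623 N·s/m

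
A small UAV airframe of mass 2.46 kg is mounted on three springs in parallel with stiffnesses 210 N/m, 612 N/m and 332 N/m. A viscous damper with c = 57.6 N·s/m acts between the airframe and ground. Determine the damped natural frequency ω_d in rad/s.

18.2 rad/s

Parallel springs add: k_eq = 210 + 612 + 332 = 1154 N/m.
ω_n = √(k_eq/m) = √(1154/2.46) = 21.66 rad/s.
Critical damping c_c = 2√(k_eq·m) = 2√(1154 × 2.46) = 106.6 N·s/m, so ζ = c/c_c = 57.6/106.6 = 0.5405.
ω_d = ω_n√(1 − ζ²) = 21.66 × √(1 − 0.292) = 18.22 rad/s.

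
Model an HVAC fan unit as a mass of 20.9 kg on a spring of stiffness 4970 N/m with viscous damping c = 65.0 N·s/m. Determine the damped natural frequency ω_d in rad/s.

ω_n = √(k/m) = √(4970/20.9) = 15.42 rad/s.
Critical damping c_c = 2√(k·m) = 2√(4970 × 20.9) = 644.6 N·s/m, so ζ = c/c_c = 65.0/644.6 = 0.1008.
ω_d = ω_n√(1 − ζ²) = 15.42 × √(1 − 0.0102) = 15.34 rad/s.

15.3 rad/s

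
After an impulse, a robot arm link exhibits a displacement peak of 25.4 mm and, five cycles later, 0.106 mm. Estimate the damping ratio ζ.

Logarithmic decrement δ = (1/n)·ln(x₀/x_n) = (1/5)·ln(25.4/0.106) = (1/5)·ln(239.6) = 1.096.
ζ = δ/√(4π² + δ²) = 1.096/√(39.48 + 1.20) = 1.096/6.378 = 0.1718.

0.172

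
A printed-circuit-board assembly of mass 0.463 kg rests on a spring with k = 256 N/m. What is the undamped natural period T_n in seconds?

ω_n = √(k/m) = √(256.0/0.463) = √552.9 = 23.51 rad/s.
T_n = 2π/ω_n = 6.283/23.51 = 0.2672 s.

0.267 s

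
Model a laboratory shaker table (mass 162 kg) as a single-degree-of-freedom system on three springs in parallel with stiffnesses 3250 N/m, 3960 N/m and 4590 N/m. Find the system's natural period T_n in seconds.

0.736 s

Parallel springs add: k_eq = 3250 + 3960 + 4590 = 11800 N/m.
ω_n = √(k_eq/m) = √(11800/162) = √72.84 = 8.535 rad/s.
T_n = 2π/ω_n = 6.283/8.535 = 0.7362 s.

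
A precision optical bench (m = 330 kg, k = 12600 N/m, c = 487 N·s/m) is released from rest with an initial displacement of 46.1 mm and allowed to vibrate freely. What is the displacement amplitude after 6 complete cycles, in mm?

0.495 mm

ζ = c/(2√(km)) = 487/(2√(12600 × 330)) = 487/4078 = 0.1194.
Logarithmic decrement δ = 2πζ/√(1 − ζ²) = 2π × 0.1194/√(1 − 0.0143) = 0.7557.
After n cycles, x_n/x₀ = e^(−nδ), so x_6 = 46.1 × e^(−6 × 0.7557) = 46.1 × 0.01073 = 0.4949 mm.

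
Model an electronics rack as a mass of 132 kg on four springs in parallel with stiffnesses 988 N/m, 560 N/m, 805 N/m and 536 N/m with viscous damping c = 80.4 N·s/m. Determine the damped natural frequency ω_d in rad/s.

4.67 rad/s

Parallel springs add: k_eq = 988 + 560 + 805 + 536 = 2889 N/m.
ω_n = √(k_eq/m) = √(2889/132) = 4.678 rad/s.
Critical damping c_c = 2√(k_eq·m) = 2√(2889 × 132) = 1235 N·s/m, so ζ = c/c_c = 80.4/1235 = 0.06510.
ω_d = ω_n√(1 − ζ²) = 4.678 × √(1 − 0.00424) = 4.668 rad/s.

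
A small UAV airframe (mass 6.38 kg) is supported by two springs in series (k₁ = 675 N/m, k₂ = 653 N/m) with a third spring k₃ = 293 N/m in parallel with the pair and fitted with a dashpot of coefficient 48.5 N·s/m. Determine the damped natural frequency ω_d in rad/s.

Series pair: k_s = k₁k₂/(k₁+k₂) = (675)(653)/(675 + 653) = 331.9 N/m. In parallel with k₃: k_eq = 331.9 + 293 = 624.9 N/m.
ω_n = √(k_eq/m) = √(624.9/6.38) = 9.897 rad/s.
Critical damping c_c = 2√(k_eq·m) = 2√(624.9 × 6.38) = 126.3 N·s/m, so ζ = c/c_c = 48.5/126.3 = 0.3841.
ω_d = ω_n√(1 − ζ²) = 9.897 × √(1 − 0.147) = 9.138 rad/s.

9.14 rad/s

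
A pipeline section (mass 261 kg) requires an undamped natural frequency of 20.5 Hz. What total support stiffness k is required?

4330000 N/m

ω_n = 2πf_n = 2π × 20.5 = 128.8 rad/s.
k = m·ω_n² = 261 × 128.8² = 261 × 16590 = 4330000 N/m.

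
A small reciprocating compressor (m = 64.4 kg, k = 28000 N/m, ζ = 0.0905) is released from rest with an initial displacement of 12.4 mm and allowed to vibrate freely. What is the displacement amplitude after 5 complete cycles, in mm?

Logarithmic decrement δ = 2πζ/√(1 − ζ²) = 2π × 0.09050/√(1 − 0.00819) = 0.5710.
After n cycles, x_n/x₀ = e^(−nδ), so x_5 = 12.4 × e^(−5 × 0.5710) = 12.4 × 0.05756 = 0.7138 mm.

0.714 mm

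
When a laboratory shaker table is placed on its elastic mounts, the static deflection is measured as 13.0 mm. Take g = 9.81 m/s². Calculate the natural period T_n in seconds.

0.229 s

ω_n = √(g/δ_st) = √(9.81/0.0130) = √754.6 = 27.47 rad/s.
T_n = 2π/ω_n = 6.283/27.47 = 0.2287 s.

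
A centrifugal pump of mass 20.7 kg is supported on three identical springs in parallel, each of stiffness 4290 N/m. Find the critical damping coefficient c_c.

1030 N·s/m

Parallel springs add: k_eq = 3 × 4290 = 12870 N/m.
c_c = 2√(k_eq·m) = 2√(12870 × 20.7) = 2 × 516.1 = 1032 N·s/m.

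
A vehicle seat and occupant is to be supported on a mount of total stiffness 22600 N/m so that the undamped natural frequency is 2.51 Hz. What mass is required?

90.9 kg

ω_n = 2πf_n = 2π × 2.51 = 15.77 rad/s.
m = k/ω_n² = 22600/15.77² = 22600/248.7 = 90.87 kg.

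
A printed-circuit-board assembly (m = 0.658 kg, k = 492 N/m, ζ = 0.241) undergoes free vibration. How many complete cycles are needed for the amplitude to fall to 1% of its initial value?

Logarithmic decrement δ = 2πζ/√(1 − ζ²) = 2π × 0.2410/√(1 − 0.0581) = 1.560.
x_n/x₀ = e^(−nδ) ≤ 0.01; take ln: n ≥ ln(1/0.01)/δ = 4.605/1.560 = 2.952.
So 3 complete cycles are required.

3 cycles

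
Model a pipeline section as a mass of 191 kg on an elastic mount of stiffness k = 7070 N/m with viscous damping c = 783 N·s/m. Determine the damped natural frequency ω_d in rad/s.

5.73 rad/s

ω_n = √(k/m) = √(7070/191) = 6.084 rad/s.
Critical damping c_c = 2√(k·m) = 2√(7070 × 191) = 2324 N·s/m, so ζ = c/c_c = 783/2324 = 0.3369.
ω_d = ω_n√(1 − ζ²) = 6.084 × √(1 − 0.114) = 5.728 rad/s.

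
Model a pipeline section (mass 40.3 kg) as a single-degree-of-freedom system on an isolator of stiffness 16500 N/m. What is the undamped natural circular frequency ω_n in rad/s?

20.2 rad/s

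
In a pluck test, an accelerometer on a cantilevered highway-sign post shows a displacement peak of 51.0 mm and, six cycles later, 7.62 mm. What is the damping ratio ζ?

0.0504

Logarithmic decrement δ = (1/n)·ln(x₀/x_n) = (1/6)·ln(51.0/7.62) = (1/6)·ln(6.693) = 0.3168.
ζ = δ/√(4π² + δ²) = 0.3168/√(39.48 + 0.100) = 0.3168/6.291 = 0.05036.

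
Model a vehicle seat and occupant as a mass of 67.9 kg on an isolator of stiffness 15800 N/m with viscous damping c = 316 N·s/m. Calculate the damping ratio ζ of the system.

ω_n = √(k/m) = √(15800/67.9) = 15.25 rad/s.
Critical damping c_c = 2√(k·m) = 2√(15800 × 67.9) = 2072 N·s/m, so ζ = c/c_c = 316/2072 = 0.1525.

0.153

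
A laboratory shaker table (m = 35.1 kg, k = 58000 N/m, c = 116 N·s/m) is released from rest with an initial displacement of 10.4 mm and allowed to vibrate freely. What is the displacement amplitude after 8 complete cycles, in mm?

1.35 mm

ζ = c/(2√(km)) = 116/(2√(58000 × 35.1)) = 116/2854 = 0.04065.
Logarithmic decrement δ = 2πζ/√(1 − ζ²) = 2π × 0.04065/√(1 − 0.00165) = 0.2556.
After n cycles, x_n/x₀ = e^(−nδ), so x_8 = 10.4 × e^(−8 × 0.2556) = 10.4 × 0.1294 = 1.346 mm.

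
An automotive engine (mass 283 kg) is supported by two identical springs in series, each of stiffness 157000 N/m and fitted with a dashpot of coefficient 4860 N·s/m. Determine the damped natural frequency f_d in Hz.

Series springs: 1/k_eq = 2/157000, so k_eq = 157000/2 = 78500 N/m.
ω_n = √(k_eq/m) = √(78500/283) = 16.65 rad/s.
Critical damping c_c = 2√(k_eq·m) = 2√(78500 × 283) = 9427 N·s/m, so ζ = c/c_c = 4860/9427 = 0.5156.
ω_d = ω_n√(1 − ζ²) = 16.65 × √(1 − 0.266) = 14.27 rad/s.
f_d = ω_d/(2π) = 2.271 Hz.

2.27 Hz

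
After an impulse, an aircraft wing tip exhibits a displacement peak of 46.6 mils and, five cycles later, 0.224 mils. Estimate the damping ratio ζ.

Logarithmic decrement δ = (1/n)·ln(x₀/x_n) = (1/5)·ln(46.6/0.224) = (1/5)·ln(208.0) = 1.068.
ζ = δ/√(4π² + δ²) = 1.068/√(39.48 + 1.14) = 1.068/6.373 = 0.1675.

0.168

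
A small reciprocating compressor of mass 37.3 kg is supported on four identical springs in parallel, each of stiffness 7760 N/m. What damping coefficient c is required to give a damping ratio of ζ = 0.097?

209 N·s/m

Parallel springs add: k_eq = 4 × 7760 = 31040 N/m.
c_c = 2√(k_eq·m) = 2√(31040 × 37.3) = 2152 N·s/m.
c = ζ·c_c = 0.097 × 2152 = 208.7 N·s/m.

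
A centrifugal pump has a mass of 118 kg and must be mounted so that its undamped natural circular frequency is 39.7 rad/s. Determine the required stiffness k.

186000 N/m

k = m·ω_n² = 118 × 39.70² = 118 × 1576 = 186000 N/m.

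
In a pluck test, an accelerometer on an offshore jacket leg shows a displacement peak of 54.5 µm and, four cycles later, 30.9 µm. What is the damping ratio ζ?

0.0226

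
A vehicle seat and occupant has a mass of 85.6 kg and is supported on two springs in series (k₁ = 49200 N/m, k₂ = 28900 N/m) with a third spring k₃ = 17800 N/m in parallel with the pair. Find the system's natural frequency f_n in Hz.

3.26 Hz

Series pair: k_s = k₁k₂/(k₁+k₂) = (49200)(28900)/(49200 + 28900) = 18210 N/m. In parallel with k₃: k_eq = 18210 + 17800 = 36010 N/m.
ω_n = √(k_eq/m) = √(36010/85.6) = √420.6 = 20.51 rad/s.
f_n = ω_n/(2π) = 20.51/6.283 = 3.264 Hz.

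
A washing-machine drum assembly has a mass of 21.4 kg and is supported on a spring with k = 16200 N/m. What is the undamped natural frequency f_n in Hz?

4.38 Hz

ω_n = √(k/m) = √(16200/21.4) = √757.0 = 27.51 rad/s.
f_n = ω_n/(2π) = 27.51/6.283 = 4.379 Hz.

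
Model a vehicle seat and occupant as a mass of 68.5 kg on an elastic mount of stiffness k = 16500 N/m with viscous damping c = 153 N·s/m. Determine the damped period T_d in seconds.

0.406 s

ω_n = √(k/m) = √(16500/68.5) = 15.52 rad/s.
Critical damping c_c = 2√(k·m) = 2√(16500 × 68.5) = 2126 N·s/m, so ζ = c/c_c = 153/2126 = 0.07196.
ω_d = ω_n√(1 − ζ²) = 15.52 × √(1 − 0.00518) = 15.48 rad/s.
T_d = 2π/ω_d = 0.4059 s.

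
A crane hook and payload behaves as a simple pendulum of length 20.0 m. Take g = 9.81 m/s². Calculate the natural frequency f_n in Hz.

0.111 Hz

For a simple pendulum ω_n = √(g/L) = √(9.81/20.0) = √0.4905 = 0.7004 rad/s.
f_n = ω_n/(2π) = 0.7004/6.283 = 0.1115 Hz.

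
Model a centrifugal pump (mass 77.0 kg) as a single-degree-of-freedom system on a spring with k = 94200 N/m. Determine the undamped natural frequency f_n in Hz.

ω_n = √(k/m) = √(94200/77.0) = √1223 = 34.98 rad/s.
f_n = ω_n/(2π) = 34.98/6.283 = 5.567 Hz.

5.57 Hz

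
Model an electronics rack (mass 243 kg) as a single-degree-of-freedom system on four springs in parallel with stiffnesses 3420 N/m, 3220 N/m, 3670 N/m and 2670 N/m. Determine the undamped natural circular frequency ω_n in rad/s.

Parallel springs add: k_eq = 3420 + 3220 + 3670 + 2670 = 12980 N/m.
ω_n = √(k_eq/m) = √(12980/243) = √53.42 = 7.309 rad/s.

7.31 rad/s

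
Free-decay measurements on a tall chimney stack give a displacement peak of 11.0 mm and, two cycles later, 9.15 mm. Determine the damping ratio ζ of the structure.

Logarithmic decrement δ = (1/n)·ln(x₀/x_n) = (1/2)·ln(11.0/9.15) = (1/2)·ln(1.202) = 0.09207.
ζ = δ/√(4π² + δ²) = 0.09207/√(39.48 + 0.00848) = 0.09207/6.284 = 0.01465.

0.0147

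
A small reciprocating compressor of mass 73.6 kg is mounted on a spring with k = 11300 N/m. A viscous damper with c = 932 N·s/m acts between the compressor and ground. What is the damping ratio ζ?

0.511

ω_n = √(k/m) = √(11300/73.6) = 12.39 rad/s.
Critical damping c_c = 2√(k·m) = 2√(11300 × 73.6) = 1824 N·s/m, so ζ = c/c_c = 932/1824 = 0.5110.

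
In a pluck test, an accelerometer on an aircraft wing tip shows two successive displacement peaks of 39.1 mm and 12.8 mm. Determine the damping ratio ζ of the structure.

0.175

Logarithmic decrement δ = (1/n)·ln(x₀/x_n) = (1/1)·ln(39.1/12.8) = (1/1)·ln(3.055) = 1.117.
ζ = δ/√(4π² + δ²) = 1.117/√(39.48 + 1.25) = 1.117/6.382 = 0.1750.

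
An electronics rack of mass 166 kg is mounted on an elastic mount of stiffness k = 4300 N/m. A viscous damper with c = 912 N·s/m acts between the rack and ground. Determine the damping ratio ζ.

0.540

ω_n = √(k/m) = √(4300/166) = 5.090 rad/s.
Critical damping c_c = 2√(k·m) = 2√(4300 × 166) = 1690 N·s/m, so ζ = c/c_c = 912/1690 = 0.5397.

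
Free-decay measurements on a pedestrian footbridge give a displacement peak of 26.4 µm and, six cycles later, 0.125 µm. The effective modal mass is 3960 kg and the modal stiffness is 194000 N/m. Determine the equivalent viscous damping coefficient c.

Logarithmic decrement δ = (1/n)·ln(x₀/x_n) = (1/6)·ln(26.4/0.125) = (1/6)·ln(211.2) = 0.8921.
ζ = δ/√(4π² + δ²) = 0.8921/√(39.48 + 0.796) = 0.8921/6.346 = 0.1406.
c = ζ · 2√(km) = 0.1406 × 2√(194000 × 3960) = 0.1406 × 55430 = 7793 N·s/m.

7790 N·s/m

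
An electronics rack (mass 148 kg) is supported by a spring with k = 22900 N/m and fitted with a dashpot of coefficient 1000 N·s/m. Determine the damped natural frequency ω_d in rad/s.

12.0 rad/s

ω_n = √(k/m) = √(22900/148) = 12.44 rad/s.
Critical damping c_c = 2√(k·m) = 2√(22900 × 148) = 3682 N·s/m, so ζ = c/c_c = 1000/3682 = 0.2716.
ω_d = ω_n√(1 − ζ²) = 12.44 × √(1 − 0.0738) = 11.97 rad/s.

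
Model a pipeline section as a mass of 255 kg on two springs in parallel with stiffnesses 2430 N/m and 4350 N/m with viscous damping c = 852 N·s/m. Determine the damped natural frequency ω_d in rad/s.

4.88 rad/s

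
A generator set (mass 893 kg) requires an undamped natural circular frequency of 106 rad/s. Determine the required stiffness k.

10000000 N/m

k = m·ω_n² = 893 × 106.0² = 893 × 11240 = 10030000 N/m.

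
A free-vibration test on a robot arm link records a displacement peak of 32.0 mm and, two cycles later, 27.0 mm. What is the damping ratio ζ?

0.0135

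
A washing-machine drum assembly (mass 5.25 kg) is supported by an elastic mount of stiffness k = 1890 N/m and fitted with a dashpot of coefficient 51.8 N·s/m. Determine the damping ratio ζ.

0.260

ω_n = √(k/m) = √(1890/5.25) = 18.97 rad/s.
Critical damping c_c = 2√(k·m) = 2√(1890 × 5.25) = 199.2 N·s/m, so ζ = c/c_c = 51.8/199.2 = 0.2600.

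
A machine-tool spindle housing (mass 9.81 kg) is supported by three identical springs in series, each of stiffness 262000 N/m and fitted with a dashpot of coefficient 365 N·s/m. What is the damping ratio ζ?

Series springs: 1/k_eq = 3/262000, so k_eq = 262000/3 = 87330 N/m.
ω_n = √(k_eq/m) = √(87330/9.81) = 94.35 rad/s.
Critical damping c_c = 2√(k_eq·m) = 2√(87330 × 9.81) = 1851 N·s/m, so ζ = c/c_c = 365/1851 = 0.1972.

0.197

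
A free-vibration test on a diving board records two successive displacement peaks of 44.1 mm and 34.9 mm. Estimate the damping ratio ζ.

0.0372

Logarithmic decrement δ = (1/n)·ln(x₀/x_n) = (1/1)·ln(44.1/34.9) = (1/1)·ln(1.264) = 0.2340.
ζ = δ/√(4π² + δ²) = 0.2340/√(39.48 + 0.0547) = 0.2340/6.288 = 0.03721.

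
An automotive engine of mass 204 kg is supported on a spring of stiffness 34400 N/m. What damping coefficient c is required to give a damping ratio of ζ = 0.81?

4290 N·s/m

c_c = 2√(k·m) = 2√(34400 × 204) = 5298 N·s/m.
c = ζ·c_c = 0.81 × 5298 = 4292 N·s/m.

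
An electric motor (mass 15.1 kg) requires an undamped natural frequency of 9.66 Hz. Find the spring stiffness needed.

ω_n = 2πf_n = 2π × 9.66 = 60.70 rad/s.
k = m·ω_n² = 15.1 × 60.70² = 15.1 × 3684 = 55630 N/m.

55600 N/m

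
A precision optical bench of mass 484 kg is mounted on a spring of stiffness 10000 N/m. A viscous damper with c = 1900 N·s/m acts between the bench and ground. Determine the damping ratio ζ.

0.432

ω_n = √(k/m) = √(10000/484) = 4.545 rad/s.
Critical damping c_c = 2√(k·m) = 2√(10000 × 484) = 4400 N·s/m, so ζ = c/c_c = 1900/4400 = 0.4318.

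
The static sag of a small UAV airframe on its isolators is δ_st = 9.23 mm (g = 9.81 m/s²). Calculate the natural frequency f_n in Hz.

5.19 Hz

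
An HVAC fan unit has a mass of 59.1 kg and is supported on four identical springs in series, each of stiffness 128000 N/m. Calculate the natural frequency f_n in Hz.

3.70 Hz

Series springs: 1/k_eq = 4/128000, so k_eq = 128000/4 = 32000 N/m.
ω_n = √(k_eq/m) = √(32000/59.1) = √541.5 = 23.27 rad/s.
f_n = ω_n/(2π) = 23.27/6.283 = 3.703 Hz.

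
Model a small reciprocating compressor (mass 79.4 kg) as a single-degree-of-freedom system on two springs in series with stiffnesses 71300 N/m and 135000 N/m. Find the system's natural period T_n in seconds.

Series springs: 1/k_eq = 1/71300 + 1/135000 = 2.143×10^-5, so k_eq = 46660 N/m.
ω_n = √(k_eq/m) = √(46660/79.4) = √587.6 = 24.24 rad/s.
T_n = 2π/ω_n = 6.283/24.24 = 0.2592 s.

0.259 s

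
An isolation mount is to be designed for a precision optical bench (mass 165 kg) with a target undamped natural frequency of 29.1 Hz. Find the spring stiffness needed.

5520000 N/m

ω_n = 2πf_n = 2π × 29.1 = 182.8 rad/s.
k = m·ω_n² = 165 × 182.8² = 165 × 33430 = 5516000 N/m.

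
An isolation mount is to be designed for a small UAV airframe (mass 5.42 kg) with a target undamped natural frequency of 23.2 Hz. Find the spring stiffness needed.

ω_n = 2πf_n = 2π × 23.2 = 145.8 rad/s.
k = m·ω_n² = 5.42 × 145.8² = 5.42 × 21250 = 115200 N/m.

115000 N/m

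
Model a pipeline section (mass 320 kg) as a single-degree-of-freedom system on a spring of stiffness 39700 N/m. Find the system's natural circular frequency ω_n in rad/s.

ω_n = √(k/m) = √(39700/320) = √124.1 = 11.14 rad/s.

11.1 rad/s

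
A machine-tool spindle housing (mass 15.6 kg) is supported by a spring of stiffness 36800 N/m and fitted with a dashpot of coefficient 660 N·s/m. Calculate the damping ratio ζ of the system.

ω_n = √(k/m) = √(36800/15.6) = 48.57 rad/s.
Critical damping c_c = 2√(k·m) = 2√(36800 × 15.6) = 1515 N·s/m, so ζ = c/c_c = 660/1515 = 0.4355.

0.436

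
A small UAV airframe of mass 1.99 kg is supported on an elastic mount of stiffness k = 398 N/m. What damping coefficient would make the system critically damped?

c_c = 2√(k·m) = 2√(398.0 × 1.99) = 2 × 28.14 = 56.29 N·s/m.

56.3 N·s/m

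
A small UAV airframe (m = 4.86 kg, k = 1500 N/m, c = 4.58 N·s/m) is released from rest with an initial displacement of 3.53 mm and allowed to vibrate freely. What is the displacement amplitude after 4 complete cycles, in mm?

1.80 mm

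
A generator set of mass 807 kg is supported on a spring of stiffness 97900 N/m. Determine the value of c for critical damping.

c_c = 2√(k·m) = 2√(97900 × 807) = 2 × 8888 = 17780 N·s/m.

17800 N·s/m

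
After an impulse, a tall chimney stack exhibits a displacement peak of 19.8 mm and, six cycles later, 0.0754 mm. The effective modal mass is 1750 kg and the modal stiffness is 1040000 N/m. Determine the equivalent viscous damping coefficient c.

12500 N·s/m

Logarithmic decrement δ = (1/n)·ln(x₀/x_n) = (1/6)·ln(19.8/0.0754) = (1/6)·ln(262.6) = 0.9284.
ζ = δ/√(4π² + δ²) = 0.9284/√(39.48 + 0.862) = 0.9284/6.351 = 0.1462.
c = ζ · 2√(km) = 0.1462 × 2√(1040000 × 1750) = 0.1462 × 85320 = 12470 N·s/m.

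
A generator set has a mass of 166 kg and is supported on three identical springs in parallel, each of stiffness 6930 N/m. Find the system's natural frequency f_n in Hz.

1.78 Hz

Parallel springs add: k_eq = 3 × 6930 = 20790 N/m.
ω_n = √(k_eq/m) = √(20790/166) = √125.2 = 11.19 rad/s.
f_n = ω_n/(2π) = 11.19/6.283 = 1.781 Hz.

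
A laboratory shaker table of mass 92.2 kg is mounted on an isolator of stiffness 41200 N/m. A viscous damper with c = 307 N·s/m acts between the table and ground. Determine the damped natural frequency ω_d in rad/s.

ω_n = √(k/m) = √(41200/92.2) = 21.14 rad/s.
Critical damping c_c = 2√(k·m) = 2√(41200 × 92.2) = 3898 N·s/m, so ζ = c/c_c = 307/3898 = 0.07876.
ω_d = ω_n√(1 − ζ²) = 21.14 × √(1 − 0.00620) = 21.07 rad/s.

21.1 rad/s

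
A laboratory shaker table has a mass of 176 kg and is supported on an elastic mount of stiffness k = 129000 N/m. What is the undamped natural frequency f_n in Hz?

4.31 Hz

ω_n = √(k/m) = √(129000/176) = √733.0 = 27.07 rad/s.
f_n = ω_n/(2π) = 27.07/6.283 = 4.309 Hz.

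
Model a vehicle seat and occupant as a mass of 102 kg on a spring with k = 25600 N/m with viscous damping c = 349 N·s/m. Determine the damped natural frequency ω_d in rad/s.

ω_n = √(k/m) = √(25600/102) = 15.84 rad/s.
Critical damping c_c = 2√(k·m) = 2√(25600 × 102) = 3232 N·s/m, so ζ = c/c_c = 349/3232 = 0.1080.
ω_d = ω_n√(1 − ζ²) = 15.84 × √(1 − 0.0117) = 15.75 rad/s.

15.7 rad/s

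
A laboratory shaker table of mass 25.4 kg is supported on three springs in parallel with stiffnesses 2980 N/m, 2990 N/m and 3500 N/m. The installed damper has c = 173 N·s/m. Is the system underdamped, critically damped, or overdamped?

Parallel springs add: k_eq = 2980 + 2990 + 3500 = 9470 N/m.
c_c = 2√(k_eq·m) = 980.9 N·s/m; ζ = c/c_c = 173/980.9 = 0.176.
Since ζ < 1 the system is underdamped.

underdamped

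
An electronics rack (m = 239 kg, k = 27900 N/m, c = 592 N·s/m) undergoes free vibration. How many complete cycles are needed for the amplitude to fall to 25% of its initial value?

2 cycles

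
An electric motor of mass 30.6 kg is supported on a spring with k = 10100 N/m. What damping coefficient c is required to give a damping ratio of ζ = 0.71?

c_c = 2√(k·m) = 2√(10100 × 30.6) = 1112 N·s/m.
c = ζ·c_c = 0.71 × 1112 = 789.4 N·s/m.

789 N·s/m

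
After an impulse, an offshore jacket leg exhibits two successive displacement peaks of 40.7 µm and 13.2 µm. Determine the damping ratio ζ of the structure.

Logarithmic decrement δ = (1/n)·ln(x₀/x_n) = (1/1)·ln(40.7/13.2) = (1/1)·ln(3.083) = 1.126.
ζ = δ/√(4π² + δ²) = 1.126/√(39.48 + 1.27) = 1.126/6.383 = 0.1764.

0.176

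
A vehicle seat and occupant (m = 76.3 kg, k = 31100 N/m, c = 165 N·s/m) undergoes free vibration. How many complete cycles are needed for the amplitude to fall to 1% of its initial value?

14 cycles

ζ = c/(2√(km)) = 165/(2√(31100 × 76.3)) = 165/3081 = 0.05356.
Logarithmic decrement δ = 2πζ/√(1 − ζ²) = 2π × 0.05356/√(1 − 0.00287) = 0.3370.
x_n/x₀ = e^(−nδ) ≤ 0.01; take ln: n ≥ ln(1/0.01)/δ = 4.605/0.3370 = 13.67.
So 14 complete cycles are required.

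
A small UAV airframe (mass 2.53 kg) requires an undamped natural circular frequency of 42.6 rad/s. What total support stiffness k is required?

k = m·ω_n² = 2.53 × 42.60² = 2.53 × 1815 = 4591 N/m.

4590 N/m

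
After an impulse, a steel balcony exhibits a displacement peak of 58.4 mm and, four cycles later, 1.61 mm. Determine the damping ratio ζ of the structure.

Logarithmic decrement δ = (1/n)·ln(x₀/x_n) = (1/4)·ln(58.4/1.61) = (1/4)·ln(36.27) = 0.8978.
ζ = δ/√(4π² + δ²) = 0.8978/√(39.48 + 0.806) = 0.8978/6.347 = 0.1414.

0.141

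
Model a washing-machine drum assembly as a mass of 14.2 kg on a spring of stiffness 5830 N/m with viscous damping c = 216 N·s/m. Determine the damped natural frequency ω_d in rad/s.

ω_n = √(k/m) = √(5830/14.2) = 20.26 rad/s.
Critical damping c_c = 2√(k·m) = 2√(5830 × 14.2) = 575.5 N·s/m, so ζ = c/c_c = 216/575.5 = 0.3754.
ω_d = ω_n√(1 − ζ²) = 20.26 × √(1 − 0.141) = 18.78 rad/s.

18.8 rad/s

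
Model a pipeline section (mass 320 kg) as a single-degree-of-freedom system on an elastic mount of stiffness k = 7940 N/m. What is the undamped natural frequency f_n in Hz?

ω_n = √(k/m) = √(7940/320) = √24.81 = 4.981 rad/s.
f_n = ω_n/(2π) = 4.981/6.283 = 0.7928 Hz.

0.793 Hz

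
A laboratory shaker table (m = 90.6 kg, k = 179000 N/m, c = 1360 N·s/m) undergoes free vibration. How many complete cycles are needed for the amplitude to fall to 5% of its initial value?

3 cycles

ζ = c/(2√(km)) = 1360/(2√(179000 × 90.6)) = 1360/8054 = 0.1689.
Logarithmic decrement δ = 2πζ/√(1 − ζ²) = 2π × 0.1689/√(1 − 0.0285) = 1.076.
x_n/x₀ = e^(−nδ) ≤ 0.05; take ln: n ≥ ln(1/0.05)/δ = 2.996/1.076 = 2.783.
So 3 complete cycles are required.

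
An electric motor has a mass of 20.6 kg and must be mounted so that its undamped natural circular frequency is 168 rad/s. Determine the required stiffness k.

581000 N/m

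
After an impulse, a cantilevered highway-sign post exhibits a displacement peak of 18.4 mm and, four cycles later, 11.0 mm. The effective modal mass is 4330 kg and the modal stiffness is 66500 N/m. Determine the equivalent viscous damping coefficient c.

Logarithmic decrement δ = (1/n)·ln(x₀/x_n) = (1/4)·ln(18.4/11.0) = (1/4)·ln(1.673) = 0.1286.
ζ = δ/√(4π² + δ²) = 0.1286/√(39.48 + 0.0165) = 0.1286/6.285 = 0.02047.
c = ζ · 2√(km) = 0.02047 × 2√(66500 × 4330) = 0.02047 × 33940 = 694.5 N·s/m.

695 N·s/m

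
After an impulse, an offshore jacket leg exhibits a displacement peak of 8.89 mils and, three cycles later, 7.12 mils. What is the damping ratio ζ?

0.0118

Logarithmic decrement δ = (1/n)·ln(x₀/x_n) = (1/3)·ln(8.89/7.12) = (1/3)·ln(1.249) = 0.07401.
ζ = δ/√(4π² + δ²) = 0.07401/√(39.48 + 0.00548) = 0.07401/6.284 = 0.01178.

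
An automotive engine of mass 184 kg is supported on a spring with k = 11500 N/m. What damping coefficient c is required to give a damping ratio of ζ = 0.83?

2410 N·s/m

c_c = 2√(k·m) = 2√(11500 × 184) = 2909 N·s/m.
c = ζ·c_c = 0.83 × 2909 = 2415 N·s/m.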